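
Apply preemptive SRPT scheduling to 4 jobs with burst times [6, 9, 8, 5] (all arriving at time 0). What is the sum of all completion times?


Since all jobs arrive at t=0, SRPT equals SPT ordering.
SPT order: [5, 6, 8, 9]
Completion times:
  Job 1: p=5, C=5
  Job 2: p=6, C=11
  Job 3: p=8, C=19
  Job 4: p=9, C=28
Total completion time = 5 + 11 + 19 + 28 = 63

63


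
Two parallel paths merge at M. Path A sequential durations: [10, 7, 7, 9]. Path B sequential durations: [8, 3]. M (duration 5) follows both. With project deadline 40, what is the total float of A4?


Forward pass: ES(A4) = sum of predecessors on chain A = 24
EF = ES + duration = 24 + 9 = 33
Backward pass: LF(M) = deadline = 40; LS(M) = 40 - 5 = 35
LF(A4) = LS(M) - sum(successors on chain A) = 35 - 0 = 35
LS = LF - duration = 35 - 9 = 26
Total float = LS - ES = 26 - 24 = 2

2


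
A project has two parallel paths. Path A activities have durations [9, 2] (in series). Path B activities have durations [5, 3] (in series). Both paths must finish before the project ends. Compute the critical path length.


Path A total = 9 + 2 = 11
Path B total = 5 + 3 = 8
Critical path = longest path = max(11, 8) = 11

11


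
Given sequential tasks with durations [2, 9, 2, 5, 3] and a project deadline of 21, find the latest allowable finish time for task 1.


LF(activity 1) = deadline - sum of successor durations
Successors: activities 2 through 5 with durations [9, 2, 5, 3]
Sum of successor durations = 19
LF = 21 - 19 = 2

2


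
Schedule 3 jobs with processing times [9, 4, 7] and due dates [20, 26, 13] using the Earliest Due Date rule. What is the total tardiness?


Sort by due date (EDD order): [(7, 13), (9, 20), (4, 26)]
Compute completion times and tardiness:
  Job 1: p=7, d=13, C=7, tardiness=max(0,7-13)=0
  Job 2: p=9, d=20, C=16, tardiness=max(0,16-20)=0
  Job 3: p=4, d=26, C=20, tardiness=max(0,20-26)=0
Total tardiness = 0

0


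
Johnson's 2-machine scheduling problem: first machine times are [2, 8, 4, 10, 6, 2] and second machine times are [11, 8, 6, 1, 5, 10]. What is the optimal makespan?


Apply Johnson's rule:
  Group 1 (a <= b): [(1, 2, 11), (6, 2, 10), (3, 4, 6), (2, 8, 8)]
  Group 2 (a > b): [(5, 6, 5), (4, 10, 1)]
Optimal job order: [1, 6, 3, 2, 5, 4]
Schedule:
  Job 1: M1 done at 2, M2 done at 13
  Job 6: M1 done at 4, M2 done at 23
  Job 3: M1 done at 8, M2 done at 29
  Job 2: M1 done at 16, M2 done at 37
  Job 5: M1 done at 22, M2 done at 42
  Job 4: M1 done at 32, M2 done at 43
Makespan = 43

43


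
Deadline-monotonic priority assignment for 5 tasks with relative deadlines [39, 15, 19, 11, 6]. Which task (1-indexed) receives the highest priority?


Sort tasks by relative deadline (ascending):
  Task 5: deadline = 6
  Task 4: deadline = 11
  Task 2: deadline = 15
  Task 3: deadline = 19
  Task 1: deadline = 39
Priority order (highest first): [5, 4, 2, 3, 1]
Highest priority task = 5

5


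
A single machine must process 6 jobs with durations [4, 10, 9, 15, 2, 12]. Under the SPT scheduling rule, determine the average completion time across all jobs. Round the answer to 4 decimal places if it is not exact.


Sort jobs by processing time (SPT order): [2, 4, 9, 10, 12, 15]
Compute completion times sequentially:
  Job 1: processing = 2, completes at 2
  Job 2: processing = 4, completes at 6
  Job 3: processing = 9, completes at 15
  Job 4: processing = 10, completes at 25
  Job 5: processing = 12, completes at 37
  Job 6: processing = 15, completes at 52
Sum of completion times = 137
Average completion time = 137/6 = 22.8333

22.8333


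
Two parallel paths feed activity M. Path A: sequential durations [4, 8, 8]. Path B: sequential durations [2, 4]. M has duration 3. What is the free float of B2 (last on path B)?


ES(B2) = sum of predecessors on chain B = 2
EF(B2) = ES + duration = 2 + 4 = 6
Successor of B2 is M. ES(M) = max(sum(A), sum(B)) = max(20, 6) = 20
Free float = ES(successor) - EF(current) = 20 - 6 = 14

14


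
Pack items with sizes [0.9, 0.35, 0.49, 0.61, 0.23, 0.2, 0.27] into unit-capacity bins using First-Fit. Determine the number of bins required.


Place items sequentially using First-Fit:
  Item 0.9 -> new Bin 1
  Item 0.35 -> new Bin 2
  Item 0.49 -> Bin 2 (now 0.84)
  Item 0.61 -> new Bin 3
  Item 0.23 -> Bin 3 (now 0.84)
  Item 0.2 -> new Bin 4
  Item 0.27 -> Bin 4 (now 0.47)
Total bins used = 4

4


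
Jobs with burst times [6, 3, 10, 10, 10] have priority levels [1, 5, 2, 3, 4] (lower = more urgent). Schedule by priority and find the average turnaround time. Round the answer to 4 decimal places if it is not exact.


Sort by priority (ascending = highest first):
Order: [(1, 6), (2, 10), (3, 10), (4, 10), (5, 3)]
Completion times:
  Priority 1, burst=6, C=6
  Priority 2, burst=10, C=16
  Priority 3, burst=10, C=26
  Priority 4, burst=10, C=36
  Priority 5, burst=3, C=39
Average turnaround = 123/5 = 24.6

24.6


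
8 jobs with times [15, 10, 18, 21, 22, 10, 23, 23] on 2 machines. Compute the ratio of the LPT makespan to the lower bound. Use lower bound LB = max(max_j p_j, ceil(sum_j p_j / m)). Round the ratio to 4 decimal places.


LPT order: [23, 23, 22, 21, 18, 15, 10, 10]
Machine loads after assignment: [70, 72]
LPT makespan = 72
Lower bound = max(max_job, ceil(total/2)) = max(23, 71) = 71
Ratio = 72 / 71 = 1.0141

1.0141


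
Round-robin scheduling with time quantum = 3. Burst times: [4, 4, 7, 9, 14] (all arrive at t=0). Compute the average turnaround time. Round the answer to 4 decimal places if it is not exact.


Time quantum = 3
Execution trace:
  J1 runs 3 units, time = 3
  J2 runs 3 units, time = 6
  J3 runs 3 units, time = 9
  J4 runs 3 units, time = 12
  J5 runs 3 units, time = 15
  J1 runs 1 units, time = 16
  J2 runs 1 units, time = 17
  J3 runs 3 units, time = 20
  J4 runs 3 units, time = 23
  J5 runs 3 units, time = 26
  J3 runs 1 units, time = 27
  J4 runs 3 units, time = 30
  J5 runs 3 units, time = 33
  J5 runs 3 units, time = 36
  J5 runs 2 units, time = 38
Finish times: [16, 17, 27, 30, 38]
Average turnaround = 128/5 = 25.6

25.6


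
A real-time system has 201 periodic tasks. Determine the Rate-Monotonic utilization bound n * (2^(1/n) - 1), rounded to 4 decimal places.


Compute 2^(1/201) = 1.0034544463
Subtract 1: 1.0034544463 - 1 = 0.0034544463
Multiply by n: 201 * 0.0034544463 = 0.6943437063
Round to 4 dp: 0.6943

0.6943


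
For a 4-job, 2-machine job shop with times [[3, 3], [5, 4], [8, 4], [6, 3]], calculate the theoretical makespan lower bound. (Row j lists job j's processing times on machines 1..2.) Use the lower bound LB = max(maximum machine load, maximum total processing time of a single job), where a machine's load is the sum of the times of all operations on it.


Machine loads:
  Machine 1: 3 + 5 + 8 + 6 = 22
  Machine 2: 3 + 4 + 4 + 3 = 14
Max machine load = 22
Job totals:
  Job 1: 6
  Job 2: 9
  Job 3: 12
  Job 4: 9
Max job total = 12
Lower bound = max(22, 12) = 22

22


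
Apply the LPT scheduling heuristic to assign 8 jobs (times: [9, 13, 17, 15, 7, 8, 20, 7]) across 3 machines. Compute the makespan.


Sort jobs in decreasing order (LPT): [20, 17, 15, 13, 9, 8, 7, 7]
Assign each job to the least loaded machine:
  Machine 1: jobs [20, 8, 7], load = 35
  Machine 2: jobs [17, 9, 7], load = 33
  Machine 3: jobs [15, 13], load = 28
Makespan = max load = 35

35


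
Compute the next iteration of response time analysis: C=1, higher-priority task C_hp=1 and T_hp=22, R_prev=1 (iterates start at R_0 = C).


R_next = C + ceil(R_prev / T_hp) * C_hp
ceil(1 / 22) = ceil(0.0455) = 1
Interference = 1 * 1 = 1
R_next = 1 + 1 = 2

2


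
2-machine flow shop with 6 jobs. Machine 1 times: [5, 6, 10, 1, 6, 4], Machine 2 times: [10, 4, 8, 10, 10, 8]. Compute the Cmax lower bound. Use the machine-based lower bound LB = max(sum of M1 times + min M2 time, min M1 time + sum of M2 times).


LB1 = sum(M1 times) + min(M2 times) = 32 + 4 = 36
LB2 = min(M1 times) + sum(M2 times) = 1 + 50 = 51
Lower bound = max(LB1, LB2) = max(36, 51) = 51

51


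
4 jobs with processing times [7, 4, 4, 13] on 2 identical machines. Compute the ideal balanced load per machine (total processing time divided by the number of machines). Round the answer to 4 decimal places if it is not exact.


Total processing time = 7 + 4 + 4 + 13 = 28
Number of machines = 2
Ideal balanced load = 28 / 2 = 14.0

14.0


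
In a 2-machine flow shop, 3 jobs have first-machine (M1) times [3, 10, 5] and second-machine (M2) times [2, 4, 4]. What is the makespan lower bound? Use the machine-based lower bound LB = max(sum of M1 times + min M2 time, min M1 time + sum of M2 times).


LB1 = sum(M1 times) + min(M2 times) = 18 + 2 = 20
LB2 = min(M1 times) + sum(M2 times) = 3 + 10 = 13
Lower bound = max(LB1, LB2) = max(20, 13) = 20

20


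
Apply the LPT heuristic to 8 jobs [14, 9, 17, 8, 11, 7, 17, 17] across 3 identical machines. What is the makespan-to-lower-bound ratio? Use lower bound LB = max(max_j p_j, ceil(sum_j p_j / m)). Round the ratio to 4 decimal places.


LPT order: [17, 17, 17, 14, 11, 9, 8, 7]
Machine loads after assignment: [31, 35, 34]
LPT makespan = 35
Lower bound = max(max_job, ceil(total/3)) = max(17, 34) = 34
Ratio = 35 / 34 = 1.0294

1.0294


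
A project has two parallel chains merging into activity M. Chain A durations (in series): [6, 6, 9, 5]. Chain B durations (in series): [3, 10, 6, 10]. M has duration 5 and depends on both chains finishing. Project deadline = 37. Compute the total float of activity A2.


Forward pass: ES(A2) = sum of predecessors on chain A = 6
EF = ES + duration = 6 + 6 = 12
Backward pass: LF(M) = deadline = 37; LS(M) = 37 - 5 = 32
LF(A2) = LS(M) - sum(successors on chain A) = 32 - 14 = 18
LS = LF - duration = 18 - 6 = 12
Total float = LS - ES = 12 - 6 = 6

6


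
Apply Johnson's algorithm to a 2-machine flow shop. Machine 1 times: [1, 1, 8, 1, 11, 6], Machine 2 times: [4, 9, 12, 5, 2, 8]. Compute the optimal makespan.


Apply Johnson's rule:
  Group 1 (a <= b): [(1, 1, 4), (2, 1, 9), (4, 1, 5), (6, 6, 8), (3, 8, 12)]
  Group 2 (a > b): [(5, 11, 2)]
Optimal job order: [1, 2, 4, 6, 3, 5]
Schedule:
  Job 1: M1 done at 1, M2 done at 5
  Job 2: M1 done at 2, M2 done at 14
  Job 4: M1 done at 3, M2 done at 19
  Job 6: M1 done at 9, M2 done at 27
  Job 3: M1 done at 17, M2 done at 39
  Job 5: M1 done at 28, M2 done at 41
Makespan = 41

41


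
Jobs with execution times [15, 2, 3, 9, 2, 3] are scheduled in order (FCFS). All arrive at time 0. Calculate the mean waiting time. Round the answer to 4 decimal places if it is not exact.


FCFS order (as given): [15, 2, 3, 9, 2, 3]
Waiting times:
  Job 1: wait = 0
  Job 2: wait = 15
  Job 3: wait = 17
  Job 4: wait = 20
  Job 5: wait = 29
  Job 6: wait = 31
Sum of waiting times = 112
Average waiting time = 112/6 = 18.6667

18.6667


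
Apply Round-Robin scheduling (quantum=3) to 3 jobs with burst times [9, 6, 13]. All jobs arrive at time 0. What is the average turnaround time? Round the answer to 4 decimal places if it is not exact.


Time quantum = 3
Execution trace:
  J1 runs 3 units, time = 3
  J2 runs 3 units, time = 6
  J3 runs 3 units, time = 9
  J1 runs 3 units, time = 12
  J2 runs 3 units, time = 15
  J3 runs 3 units, time = 18
  J1 runs 3 units, time = 21
  J3 runs 3 units, time = 24
  J3 runs 3 units, time = 27
  J3 runs 1 units, time = 28
Finish times: [21, 15, 28]
Average turnaround = 64/3 = 21.3333

21.3333


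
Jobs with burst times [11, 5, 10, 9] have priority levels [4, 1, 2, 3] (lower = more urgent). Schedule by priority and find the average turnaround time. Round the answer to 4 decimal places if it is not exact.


Sort by priority (ascending = highest first):
Order: [(1, 5), (2, 10), (3, 9), (4, 11)]
Completion times:
  Priority 1, burst=5, C=5
  Priority 2, burst=10, C=15
  Priority 3, burst=9, C=24
  Priority 4, burst=11, C=35
Average turnaround = 79/4 = 19.75

19.75


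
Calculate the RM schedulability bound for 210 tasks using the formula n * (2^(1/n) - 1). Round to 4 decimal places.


Compute 2^(1/210) = 1.0033061542
Subtract 1: 1.0033061542 - 1 = 0.0033061542
Multiply by n: 210 * 0.0033061542 = 0.6942923820
Round to 4 dp: 0.6943

0.6943


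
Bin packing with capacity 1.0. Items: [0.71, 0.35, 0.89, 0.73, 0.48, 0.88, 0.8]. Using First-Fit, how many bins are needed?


Place items sequentially using First-Fit:
  Item 0.71 -> new Bin 1
  Item 0.35 -> new Bin 2
  Item 0.89 -> new Bin 3
  Item 0.73 -> new Bin 4
  Item 0.48 -> Bin 2 (now 0.83)
  Item 0.88 -> new Bin 5
  Item 0.8 -> new Bin 6
Total bins used = 6

6


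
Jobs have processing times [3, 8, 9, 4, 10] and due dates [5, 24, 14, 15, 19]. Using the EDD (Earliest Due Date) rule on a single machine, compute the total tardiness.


Sort by due date (EDD order): [(3, 5), (9, 14), (4, 15), (10, 19), (8, 24)]
Compute completion times and tardiness:
  Job 1: p=3, d=5, C=3, tardiness=max(0,3-5)=0
  Job 2: p=9, d=14, C=12, tardiness=max(0,12-14)=0
  Job 3: p=4, d=15, C=16, tardiness=max(0,16-15)=1
  Job 4: p=10, d=19, C=26, tardiness=max(0,26-19)=7
  Job 5: p=8, d=24, C=34, tardiness=max(0,34-24)=10
Total tardiness = 18

18


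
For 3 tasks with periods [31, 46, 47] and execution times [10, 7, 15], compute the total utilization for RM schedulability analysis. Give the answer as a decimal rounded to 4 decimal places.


Compute individual utilizations (exact fractions):
  Task 1: C/T = 10/31 (approx. 0.3226)
  Task 2: C/T = 7/46 (approx. 0.1522)
  Task 3: C/T = 15/47 (approx. 0.3191)
Total utilization U = 10/31 + 7/46 + 15/47 = 53209/67022
Rounded to 4 decimal places: U = 0.7939
RM (Liu & Layland) bound for 3 tasks = 0.779763; compare with U = 53209/67022 (approx. 0.793903)
bound < U <= 1, so the RM sufficient condition is not met (inconclusive; an exact test such as response-time analysis is needed).

0.7939


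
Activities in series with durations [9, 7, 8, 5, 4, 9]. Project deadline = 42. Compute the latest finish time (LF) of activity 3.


LF(activity 3) = deadline - sum of successor durations
Successors: activities 4 through 6 with durations [5, 4, 9]
Sum of successor durations = 18
LF = 42 - 18 = 24

24


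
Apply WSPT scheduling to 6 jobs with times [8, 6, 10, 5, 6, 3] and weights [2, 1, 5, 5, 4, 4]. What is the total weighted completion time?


Compute p/w ratios and sort ascending (WSPT): [(3, 4), (5, 5), (6, 4), (10, 5), (8, 2), (6, 1)]
Compute weighted completion times:
  Job (p=3,w=4): C=3, w*C=4*3=12
  Job (p=5,w=5): C=8, w*C=5*8=40
  Job (p=6,w=4): C=14, w*C=4*14=56
  Job (p=10,w=5): C=24, w*C=5*24=120
  Job (p=8,w=2): C=32, w*C=2*32=64
  Job (p=6,w=1): C=38, w*C=1*38=38
Total weighted completion time = 330

330


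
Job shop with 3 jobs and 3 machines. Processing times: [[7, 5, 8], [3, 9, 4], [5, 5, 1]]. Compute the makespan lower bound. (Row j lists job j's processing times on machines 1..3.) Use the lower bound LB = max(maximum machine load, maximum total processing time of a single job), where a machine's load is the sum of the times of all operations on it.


Machine loads:
  Machine 1: 7 + 3 + 5 = 15
  Machine 2: 5 + 9 + 5 = 19
  Machine 3: 8 + 4 + 1 = 13
Max machine load = 19
Job totals:
  Job 1: 20
  Job 2: 16
  Job 3: 11
Max job total = 20
Lower bound = max(19, 20) = 20

20


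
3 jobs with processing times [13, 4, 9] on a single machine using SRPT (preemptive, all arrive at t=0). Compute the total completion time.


Since all jobs arrive at t=0, SRPT equals SPT ordering.
SPT order: [4, 9, 13]
Completion times:
  Job 1: p=4, C=4
  Job 2: p=9, C=13
  Job 3: p=13, C=26
Total completion time = 4 + 13 + 26 = 43

43


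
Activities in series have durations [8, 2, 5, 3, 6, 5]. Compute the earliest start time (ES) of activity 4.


Activity 4 starts after activities 1 through 3 complete.
Predecessor durations: [8, 2, 5]
ES = 8 + 2 + 5 = 15

15


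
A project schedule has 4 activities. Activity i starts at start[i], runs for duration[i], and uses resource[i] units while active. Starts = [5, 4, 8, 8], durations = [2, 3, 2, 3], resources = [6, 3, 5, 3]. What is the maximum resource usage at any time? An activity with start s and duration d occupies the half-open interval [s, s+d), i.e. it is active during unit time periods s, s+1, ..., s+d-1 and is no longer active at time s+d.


Each activity i is active on [start_i, start_i + duration_i).
Compute total resource usage per time slot:
  t=0: active resources = [], total = 0
  t=1: active resources = [], total = 0
  t=2: active resources = [], total = 0
  t=3: active resources = [], total = 0
  t=4: active resources = [3], total = 3
  t=5: active resources = [6, 3], total = 9
  t=6: active resources = [6, 3], total = 9
  t=7: active resources = [], total = 0
  t=8: active resources = [5, 3], total = 8
  t=9: active resources = [5, 3], total = 8
  t=10: active resources = [3], total = 3
Peak resource demand = 9

9


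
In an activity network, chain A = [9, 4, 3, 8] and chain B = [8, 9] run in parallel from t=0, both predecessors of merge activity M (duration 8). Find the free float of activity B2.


ES(B2) = sum of predecessors on chain B = 8
EF(B2) = ES + duration = 8 + 9 = 17
Successor of B2 is M. ES(M) = max(sum(A), sum(B)) = max(24, 17) = 24
Free float = ES(successor) - EF(current) = 24 - 17 = 7

7


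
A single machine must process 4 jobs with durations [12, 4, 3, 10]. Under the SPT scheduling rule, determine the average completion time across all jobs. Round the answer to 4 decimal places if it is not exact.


Sort jobs by processing time (SPT order): [3, 4, 10, 12]
Compute completion times sequentially:
  Job 1: processing = 3, completes at 3
  Job 2: processing = 4, completes at 7
  Job 3: processing = 10, completes at 17
  Job 4: processing = 12, completes at 29
Sum of completion times = 56
Average completion time = 56/4 = 14.0

14.0


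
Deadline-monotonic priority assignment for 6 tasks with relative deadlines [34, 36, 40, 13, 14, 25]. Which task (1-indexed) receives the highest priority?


Sort tasks by relative deadline (ascending):
  Task 4: deadline = 13
  Task 5: deadline = 14
  Task 6: deadline = 25
  Task 1: deadline = 34
  Task 2: deadline = 36
  Task 3: deadline = 40
Priority order (highest first): [4, 5, 6, 1, 2, 3]
Highest priority task = 4

4


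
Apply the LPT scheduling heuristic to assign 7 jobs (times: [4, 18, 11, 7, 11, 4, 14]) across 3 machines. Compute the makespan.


Sort jobs in decreasing order (LPT): [18, 14, 11, 11, 7, 4, 4]
Assign each job to the least loaded machine:
  Machine 1: jobs [18, 4], load = 22
  Machine 2: jobs [14, 7, 4], load = 25
  Machine 3: jobs [11, 11], load = 22
Makespan = max load = 25

25


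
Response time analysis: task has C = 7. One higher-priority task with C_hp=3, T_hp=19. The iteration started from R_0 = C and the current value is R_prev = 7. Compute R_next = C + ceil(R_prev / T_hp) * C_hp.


R_next = C + ceil(R_prev / T_hp) * C_hp
ceil(7 / 19) = ceil(0.3684) = 1
Interference = 1 * 3 = 3
R_next = 7 + 3 = 10

10


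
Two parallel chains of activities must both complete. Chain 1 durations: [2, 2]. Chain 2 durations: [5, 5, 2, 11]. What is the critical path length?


Path A total = 2 + 2 = 4
Path B total = 5 + 5 + 2 + 11 = 23
Critical path = longest path = max(4, 23) = 23

23


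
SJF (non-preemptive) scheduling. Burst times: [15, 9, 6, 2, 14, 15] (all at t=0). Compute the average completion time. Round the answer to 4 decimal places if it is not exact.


SJF order (ascending): [2, 6, 9, 14, 15, 15]
Completion times:
  Job 1: burst=2, C=2
  Job 2: burst=6, C=8
  Job 3: burst=9, C=17
  Job 4: burst=14, C=31
  Job 5: burst=15, C=46
  Job 6: burst=15, C=61
Average completion = 165/6 = 27.5

27.5


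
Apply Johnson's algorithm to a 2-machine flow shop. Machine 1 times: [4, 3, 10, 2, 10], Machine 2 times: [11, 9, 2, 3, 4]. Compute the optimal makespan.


Apply Johnson's rule:
  Group 1 (a <= b): [(4, 2, 3), (2, 3, 9), (1, 4, 11)]
  Group 2 (a > b): [(5, 10, 4), (3, 10, 2)]
Optimal job order: [4, 2, 1, 5, 3]
Schedule:
  Job 4: M1 done at 2, M2 done at 5
  Job 2: M1 done at 5, M2 done at 14
  Job 1: M1 done at 9, M2 done at 25
  Job 5: M1 done at 19, M2 done at 29
  Job 3: M1 done at 29, M2 done at 31
Makespan = 31

31


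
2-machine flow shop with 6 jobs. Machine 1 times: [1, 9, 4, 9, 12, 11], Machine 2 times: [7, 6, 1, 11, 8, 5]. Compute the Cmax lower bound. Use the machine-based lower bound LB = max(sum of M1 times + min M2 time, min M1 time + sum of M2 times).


LB1 = sum(M1 times) + min(M2 times) = 46 + 1 = 47
LB2 = min(M1 times) + sum(M2 times) = 1 + 38 = 39
Lower bound = max(LB1, LB2) = max(47, 39) = 47

47


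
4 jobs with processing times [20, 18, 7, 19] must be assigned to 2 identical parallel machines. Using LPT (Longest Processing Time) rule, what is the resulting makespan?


Sort jobs in decreasing order (LPT): [20, 19, 18, 7]
Assign each job to the least loaded machine:
  Machine 1: jobs [20, 7], load = 27
  Machine 2: jobs [19, 18], load = 37
Makespan = max load = 37

37


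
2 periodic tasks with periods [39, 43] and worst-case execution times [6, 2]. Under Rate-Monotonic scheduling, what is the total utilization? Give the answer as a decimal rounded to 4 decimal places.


Compute individual utilizations (exact fractions):
  Task 1: C/T = 6/39 = 2/13 (approx. 0.1538)
  Task 2: C/T = 2/43 (approx. 0.0465)
Total utilization U = 2/13 + 2/43 = 112/559
Rounded to 4 decimal places: U = 0.2004
RM (Liu & Layland) bound for 2 tasks = 0.828427; compare with U = 112/559 (approx. 0.200358)
U <= bound, so schedulable by RM sufficient condition.

0.2004


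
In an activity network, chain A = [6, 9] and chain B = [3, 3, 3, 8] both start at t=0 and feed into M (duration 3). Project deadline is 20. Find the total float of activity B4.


Forward pass: ES(B4) = sum of predecessors on chain B = 9
EF = ES + duration = 9 + 8 = 17
Backward pass: LF(M) = deadline = 20; LS(M) = 20 - 3 = 17
LF(B4) = LS(M) - sum(successors on chain B) = 17 - 0 = 17
LS = LF - duration = 17 - 8 = 9
Total float = LS - ES = 9 - 9 = 0

0


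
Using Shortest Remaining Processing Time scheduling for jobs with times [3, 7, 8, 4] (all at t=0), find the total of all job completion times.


Since all jobs arrive at t=0, SRPT equals SPT ordering.
SPT order: [3, 4, 7, 8]
Completion times:
  Job 1: p=3, C=3
  Job 2: p=4, C=7
  Job 3: p=7, C=14
  Job 4: p=8, C=22
Total completion time = 3 + 7 + 14 + 22 = 46

46


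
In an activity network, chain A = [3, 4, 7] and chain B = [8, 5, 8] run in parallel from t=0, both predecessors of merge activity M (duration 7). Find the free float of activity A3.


ES(A3) = sum of predecessors on chain A = 7
EF(A3) = ES + duration = 7 + 7 = 14
Successor of A3 is M. ES(M) = max(sum(A), sum(B)) = max(14, 21) = 21
Free float = ES(successor) - EF(current) = 21 - 14 = 7

7


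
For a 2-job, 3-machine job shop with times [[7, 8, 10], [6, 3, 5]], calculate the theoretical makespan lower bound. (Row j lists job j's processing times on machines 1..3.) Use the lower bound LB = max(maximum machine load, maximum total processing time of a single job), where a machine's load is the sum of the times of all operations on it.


Machine loads:
  Machine 1: 7 + 6 = 13
  Machine 2: 8 + 3 = 11
  Machine 3: 10 + 5 = 15
Max machine load = 15
Job totals:
  Job 1: 25
  Job 2: 14
Max job total = 25
Lower bound = max(15, 25) = 25

25


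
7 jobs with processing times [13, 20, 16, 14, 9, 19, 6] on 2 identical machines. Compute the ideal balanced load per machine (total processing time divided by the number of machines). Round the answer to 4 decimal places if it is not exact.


Total processing time = 13 + 20 + 16 + 14 + 9 + 19 + 6 = 97
Number of machines = 2
Ideal balanced load = 97 / 2 = 48.5

48.5


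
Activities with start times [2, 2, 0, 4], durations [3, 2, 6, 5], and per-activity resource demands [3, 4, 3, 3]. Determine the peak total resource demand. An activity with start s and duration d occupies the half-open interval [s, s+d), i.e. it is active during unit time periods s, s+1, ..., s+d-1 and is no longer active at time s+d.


Each activity i is active on [start_i, start_i + duration_i).
Compute total resource usage per time slot:
  t=0: active resources = [3], total = 3
  t=1: active resources = [3], total = 3
  t=2: active resources = [3, 4, 3], total = 10
  t=3: active resources = [3, 4, 3], total = 10
  t=4: active resources = [3, 3, 3], total = 9
  t=5: active resources = [3, 3], total = 6
  t=6: active resources = [3], total = 3
  t=7: active resources = [3], total = 3
  t=8: active resources = [3], total = 3
Peak resource demand = 10

10


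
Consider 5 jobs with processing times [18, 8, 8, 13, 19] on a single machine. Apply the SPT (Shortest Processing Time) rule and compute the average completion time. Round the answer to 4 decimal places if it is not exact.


Sort jobs by processing time (SPT order): [8, 8, 13, 18, 19]
Compute completion times sequentially:
  Job 1: processing = 8, completes at 8
  Job 2: processing = 8, completes at 16
  Job 3: processing = 13, completes at 29
  Job 4: processing = 18, completes at 47
  Job 5: processing = 19, completes at 66
Sum of completion times = 166
Average completion time = 166/5 = 33.2

33.2


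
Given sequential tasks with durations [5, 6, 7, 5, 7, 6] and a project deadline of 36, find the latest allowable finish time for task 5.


LF(activity 5) = deadline - sum of successor durations
Successors: activities 6 through 6 with durations [6]
Sum of successor durations = 6
LF = 36 - 6 = 30

30


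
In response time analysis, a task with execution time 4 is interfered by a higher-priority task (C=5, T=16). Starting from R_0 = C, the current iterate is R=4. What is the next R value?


R_next = C + ceil(R_prev / T_hp) * C_hp
ceil(4 / 16) = ceil(0.25) = 1
Interference = 1 * 5 = 5
R_next = 4 + 5 = 9

9


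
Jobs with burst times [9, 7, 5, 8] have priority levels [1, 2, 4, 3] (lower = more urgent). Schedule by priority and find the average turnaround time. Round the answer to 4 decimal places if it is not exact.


Sort by priority (ascending = highest first):
Order: [(1, 9), (2, 7), (3, 8), (4, 5)]
Completion times:
  Priority 1, burst=9, C=9
  Priority 2, burst=7, C=16
  Priority 3, burst=8, C=24
  Priority 4, burst=5, C=29
Average turnaround = 78/4 = 19.5

19.5


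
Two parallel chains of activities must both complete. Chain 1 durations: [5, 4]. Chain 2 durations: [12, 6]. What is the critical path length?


Path A total = 5 + 4 = 9
Path B total = 12 + 6 = 18
Critical path = longest path = max(9, 18) = 18

18


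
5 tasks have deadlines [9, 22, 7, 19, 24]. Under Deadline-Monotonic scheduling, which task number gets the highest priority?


Sort tasks by relative deadline (ascending):
  Task 3: deadline = 7
  Task 1: deadline = 9
  Task 4: deadline = 19
  Task 2: deadline = 22
  Task 5: deadline = 24
Priority order (highest first): [3, 1, 4, 2, 5]
Highest priority task = 3

3


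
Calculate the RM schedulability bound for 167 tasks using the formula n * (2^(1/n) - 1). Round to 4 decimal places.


Compute 2^(1/167) = 1.0041592075
Subtract 1: 1.0041592075 - 1 = 0.0041592075
Multiply by n: 167 * 0.0041592075 = 0.6945876525
Round to 4 dp: 0.6946

0.6946


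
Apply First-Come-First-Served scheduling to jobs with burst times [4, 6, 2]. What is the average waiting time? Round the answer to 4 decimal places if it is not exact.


FCFS order (as given): [4, 6, 2]
Waiting times:
  Job 1: wait = 0
  Job 2: wait = 4
  Job 3: wait = 10
Sum of waiting times = 14
Average waiting time = 14/3 = 4.6667

4.6667


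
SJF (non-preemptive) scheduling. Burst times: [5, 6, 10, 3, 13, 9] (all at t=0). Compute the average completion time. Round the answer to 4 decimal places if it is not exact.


SJF order (ascending): [3, 5, 6, 9, 10, 13]
Completion times:
  Job 1: burst=3, C=3
  Job 2: burst=5, C=8
  Job 3: burst=6, C=14
  Job 4: burst=9, C=23
  Job 5: burst=10, C=33
  Job 6: burst=13, C=46
Average completion = 127/6 = 21.1667

21.1667


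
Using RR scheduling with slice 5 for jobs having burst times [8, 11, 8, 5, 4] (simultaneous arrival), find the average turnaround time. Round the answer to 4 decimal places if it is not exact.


Time quantum = 5
Execution trace:
  J1 runs 5 units, time = 5
  J2 runs 5 units, time = 10
  J3 runs 5 units, time = 15
  J4 runs 5 units, time = 20
  J5 runs 4 units, time = 24
  J1 runs 3 units, time = 27
  J2 runs 5 units, time = 32
  J3 runs 3 units, time = 35
  J2 runs 1 units, time = 36
Finish times: [27, 36, 35, 20, 24]
Average turnaround = 142/5 = 28.4

28.4


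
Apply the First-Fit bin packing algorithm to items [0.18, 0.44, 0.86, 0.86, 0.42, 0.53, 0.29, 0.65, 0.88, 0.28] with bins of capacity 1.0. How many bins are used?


Place items sequentially using First-Fit:
  Item 0.18 -> new Bin 1
  Item 0.44 -> Bin 1 (now 0.62)
  Item 0.86 -> new Bin 2
  Item 0.86 -> new Bin 3
  Item 0.42 -> new Bin 4
  Item 0.53 -> Bin 4 (now 0.95)
  Item 0.29 -> Bin 1 (now 0.91)
  Item 0.65 -> new Bin 5
  Item 0.88 -> new Bin 6
  Item 0.28 -> Bin 5 (now 0.93)
Total bins used = 6

6


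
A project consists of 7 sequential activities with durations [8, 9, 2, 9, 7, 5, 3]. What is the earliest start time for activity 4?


Activity 4 starts after activities 1 through 3 complete.
Predecessor durations: [8, 9, 2]
ES = 8 + 9 + 2 = 19

19


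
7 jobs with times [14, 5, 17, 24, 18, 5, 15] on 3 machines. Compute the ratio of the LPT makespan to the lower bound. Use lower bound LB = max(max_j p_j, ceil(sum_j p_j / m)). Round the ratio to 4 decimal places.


LPT order: [24, 18, 17, 15, 14, 5, 5]
Machine loads after assignment: [34, 32, 32]
LPT makespan = 34
Lower bound = max(max_job, ceil(total/3)) = max(24, 33) = 33
Ratio = 34 / 33 = 1.0303

1.0303


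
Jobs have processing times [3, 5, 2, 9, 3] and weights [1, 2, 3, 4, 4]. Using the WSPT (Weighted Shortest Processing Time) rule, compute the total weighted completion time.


Compute p/w ratios and sort ascending (WSPT): [(2, 3), (3, 4), (9, 4), (5, 2), (3, 1)]
Compute weighted completion times:
  Job (p=2,w=3): C=2, w*C=3*2=6
  Job (p=3,w=4): C=5, w*C=4*5=20
  Job (p=9,w=4): C=14, w*C=4*14=56
  Job (p=5,w=2): C=19, w*C=2*19=38
  Job (p=3,w=1): C=22, w*C=1*22=22
Total weighted completion time = 142

142


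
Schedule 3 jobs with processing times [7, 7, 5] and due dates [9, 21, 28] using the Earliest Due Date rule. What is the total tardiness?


Sort by due date (EDD order): [(7, 9), (7, 21), (5, 28)]
Compute completion times and tardiness:
  Job 1: p=7, d=9, C=7, tardiness=max(0,7-9)=0
  Job 2: p=7, d=21, C=14, tardiness=max(0,14-21)=0
  Job 3: p=5, d=28, C=19, tardiness=max(0,19-28)=0
Total tardiness = 0

0


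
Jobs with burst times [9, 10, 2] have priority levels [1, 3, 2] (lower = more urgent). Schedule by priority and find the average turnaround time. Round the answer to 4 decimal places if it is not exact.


Sort by priority (ascending = highest first):
Order: [(1, 9), (2, 2), (3, 10)]
Completion times:
  Priority 1, burst=9, C=9
  Priority 2, burst=2, C=11
  Priority 3, burst=10, C=21
Average turnaround = 41/3 = 13.6667

13.6667


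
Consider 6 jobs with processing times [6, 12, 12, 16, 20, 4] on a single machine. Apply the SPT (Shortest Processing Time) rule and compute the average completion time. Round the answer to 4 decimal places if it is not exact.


Sort jobs by processing time (SPT order): [4, 6, 12, 12, 16, 20]
Compute completion times sequentially:
  Job 1: processing = 4, completes at 4
  Job 2: processing = 6, completes at 10
  Job 3: processing = 12, completes at 22
  Job 4: processing = 12, completes at 34
  Job 5: processing = 16, completes at 50
  Job 6: processing = 20, completes at 70
Sum of completion times = 190
Average completion time = 190/6 = 31.6667

31.6667


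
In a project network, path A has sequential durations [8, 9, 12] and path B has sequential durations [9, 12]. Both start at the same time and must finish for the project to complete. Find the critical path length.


Path A total = 8 + 9 + 12 = 29
Path B total = 9 + 12 = 21
Critical path = longest path = max(29, 21) = 29

29


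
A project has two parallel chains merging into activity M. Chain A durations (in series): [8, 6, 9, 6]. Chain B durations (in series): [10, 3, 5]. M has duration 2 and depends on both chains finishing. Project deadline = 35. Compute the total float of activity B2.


Forward pass: ES(B2) = sum of predecessors on chain B = 10
EF = ES + duration = 10 + 3 = 13
Backward pass: LF(M) = deadline = 35; LS(M) = 35 - 2 = 33
LF(B2) = LS(M) - sum(successors on chain B) = 33 - 5 = 28
LS = LF - duration = 28 - 3 = 25
Total float = LS - ES = 25 - 10 = 15

15


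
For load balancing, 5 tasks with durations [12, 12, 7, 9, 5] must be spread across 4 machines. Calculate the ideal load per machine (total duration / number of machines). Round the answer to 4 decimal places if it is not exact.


Total processing time = 12 + 12 + 7 + 9 + 5 = 45
Number of machines = 4
Ideal balanced load = 45 / 4 = 11.25

11.25


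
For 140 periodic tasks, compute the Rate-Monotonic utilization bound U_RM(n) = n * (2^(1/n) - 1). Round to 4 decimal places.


Compute 2^(1/140) = 1.0049633280
Subtract 1: 1.0049633280 - 1 = 0.0049633280
Multiply by n: 140 * 0.0049633280 = 0.6948659200
Round to 4 dp: 0.6949

0.6949


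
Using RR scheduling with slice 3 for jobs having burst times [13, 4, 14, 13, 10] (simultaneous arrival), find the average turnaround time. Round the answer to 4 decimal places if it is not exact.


Time quantum = 3
Execution trace:
  J1 runs 3 units, time = 3
  J2 runs 3 units, time = 6
  J3 runs 3 units, time = 9
  J4 runs 3 units, time = 12
  J5 runs 3 units, time = 15
  J1 runs 3 units, time = 18
  J2 runs 1 units, time = 19
  J3 runs 3 units, time = 22
  J4 runs 3 units, time = 25
  J5 runs 3 units, time = 28
  J1 runs 3 units, time = 31
  J3 runs 3 units, time = 34
  J4 runs 3 units, time = 37
  J5 runs 3 units, time = 40
  J1 runs 3 units, time = 43
  J3 runs 3 units, time = 46
  J4 runs 3 units, time = 49
  J5 runs 1 units, time = 50
  J1 runs 1 units, time = 51
  J3 runs 2 units, time = 53
  J4 runs 1 units, time = 54
Finish times: [51, 19, 53, 54, 50]
Average turnaround = 227/5 = 45.4

45.4


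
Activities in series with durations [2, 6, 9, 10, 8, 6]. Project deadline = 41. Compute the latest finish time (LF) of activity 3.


LF(activity 3) = deadline - sum of successor durations
Successors: activities 4 through 6 with durations [10, 8, 6]
Sum of successor durations = 24
LF = 41 - 24 = 17

17


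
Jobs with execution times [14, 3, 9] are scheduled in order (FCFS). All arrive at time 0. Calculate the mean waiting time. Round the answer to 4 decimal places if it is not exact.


FCFS order (as given): [14, 3, 9]
Waiting times:
  Job 1: wait = 0
  Job 2: wait = 14
  Job 3: wait = 17
Sum of waiting times = 31
Average waiting time = 31/3 = 10.3333

10.3333


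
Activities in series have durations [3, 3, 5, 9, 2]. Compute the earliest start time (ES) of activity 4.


Activity 4 starts after activities 1 through 3 complete.
Predecessor durations: [3, 3, 5]
ES = 3 + 3 + 5 = 11

11


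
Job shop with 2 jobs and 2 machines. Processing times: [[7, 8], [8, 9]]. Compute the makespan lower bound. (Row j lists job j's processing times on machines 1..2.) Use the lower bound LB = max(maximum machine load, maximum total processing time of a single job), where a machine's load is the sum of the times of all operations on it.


Machine loads:
  Machine 1: 7 + 8 = 15
  Machine 2: 8 + 9 = 17
Max machine load = 17
Job totals:
  Job 1: 15
  Job 2: 17
Max job total = 17
Lower bound = max(17, 17) = 17

17


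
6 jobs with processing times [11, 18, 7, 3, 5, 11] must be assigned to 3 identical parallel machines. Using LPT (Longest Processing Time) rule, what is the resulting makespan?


Sort jobs in decreasing order (LPT): [18, 11, 11, 7, 5, 3]
Assign each job to the least loaded machine:
  Machine 1: jobs [18], load = 18
  Machine 2: jobs [11, 7], load = 18
  Machine 3: jobs [11, 5, 3], load = 19
Makespan = max load = 19

19


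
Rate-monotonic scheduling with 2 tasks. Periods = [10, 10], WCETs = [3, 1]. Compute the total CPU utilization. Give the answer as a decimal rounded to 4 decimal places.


Compute individual utilizations (exact fractions):
  Task 1: C/T = 3/10 (approx. 0.3)
  Task 2: C/T = 1/10 (approx. 0.1)
Total utilization U = 3/10 + 1/10 = 2/5
Rounded to 4 decimal places: U = 0.4000
RM (Liu & Layland) bound for 2 tasks = 0.828427; compare with U = 2/5 (approx. 0.400000)
U <= bound, so schedulable by RM sufficient condition.

0.4000


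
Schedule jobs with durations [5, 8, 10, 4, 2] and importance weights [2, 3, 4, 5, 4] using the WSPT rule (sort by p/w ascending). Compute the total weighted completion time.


Compute p/w ratios and sort ascending (WSPT): [(2, 4), (4, 5), (5, 2), (10, 4), (8, 3)]
Compute weighted completion times:
  Job (p=2,w=4): C=2, w*C=4*2=8
  Job (p=4,w=5): C=6, w*C=5*6=30
  Job (p=5,w=2): C=11, w*C=2*11=22
  Job (p=10,w=4): C=21, w*C=4*21=84
  Job (p=8,w=3): C=29, w*C=3*29=87
Total weighted completion time = 231

231


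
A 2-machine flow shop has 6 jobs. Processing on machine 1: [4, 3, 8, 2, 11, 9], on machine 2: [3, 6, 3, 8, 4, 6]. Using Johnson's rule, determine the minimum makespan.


Apply Johnson's rule:
  Group 1 (a <= b): [(4, 2, 8), (2, 3, 6)]
  Group 2 (a > b): [(6, 9, 6), (5, 11, 4), (1, 4, 3), (3, 8, 3)]
Optimal job order: [4, 2, 6, 5, 1, 3]
Schedule:
  Job 4: M1 done at 2, M2 done at 10
  Job 2: M1 done at 5, M2 done at 16
  Job 6: M1 done at 14, M2 done at 22
  Job 5: M1 done at 25, M2 done at 29
  Job 1: M1 done at 29, M2 done at 32
  Job 3: M1 done at 37, M2 done at 40
Makespan = 40

40


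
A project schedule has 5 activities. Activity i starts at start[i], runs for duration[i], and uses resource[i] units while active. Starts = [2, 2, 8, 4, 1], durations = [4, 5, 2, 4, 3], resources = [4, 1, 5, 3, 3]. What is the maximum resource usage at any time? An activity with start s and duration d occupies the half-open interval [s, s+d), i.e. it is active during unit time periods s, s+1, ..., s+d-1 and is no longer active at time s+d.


Each activity i is active on [start_i, start_i + duration_i).
Compute total resource usage per time slot:
  t=0: active resources = [], total = 0
  t=1: active resources = [3], total = 3
  t=2: active resources = [4, 1, 3], total = 8
  t=3: active resources = [4, 1, 3], total = 8
  t=4: active resources = [4, 1, 3], total = 8
  t=5: active resources = [4, 1, 3], total = 8
  t=6: active resources = [1, 3], total = 4
  t=7: active resources = [3], total = 3
  t=8: active resources = [5], total = 5
  t=9: active resources = [5], total = 5
Peak resource demand = 8

8


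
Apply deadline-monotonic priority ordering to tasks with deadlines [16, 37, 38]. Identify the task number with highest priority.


Sort tasks by relative deadline (ascending):
  Task 1: deadline = 16
  Task 2: deadline = 37
  Task 3: deadline = 38
Priority order (highest first): [1, 2, 3]
Highest priority task = 1

1


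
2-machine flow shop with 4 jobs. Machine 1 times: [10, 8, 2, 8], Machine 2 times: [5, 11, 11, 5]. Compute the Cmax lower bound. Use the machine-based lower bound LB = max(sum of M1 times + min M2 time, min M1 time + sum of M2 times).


LB1 = sum(M1 times) + min(M2 times) = 28 + 5 = 33
LB2 = min(M1 times) + sum(M2 times) = 2 + 32 = 34
Lower bound = max(LB1, LB2) = max(33, 34) = 34

34


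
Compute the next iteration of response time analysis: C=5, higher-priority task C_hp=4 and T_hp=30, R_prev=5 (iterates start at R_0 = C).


R_next = C + ceil(R_prev / T_hp) * C_hp
ceil(5 / 30) = ceil(0.1667) = 1
Interference = 1 * 4 = 4
R_next = 5 + 4 = 9

9


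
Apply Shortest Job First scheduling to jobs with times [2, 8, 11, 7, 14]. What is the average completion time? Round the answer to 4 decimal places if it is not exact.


SJF order (ascending): [2, 7, 8, 11, 14]
Completion times:
  Job 1: burst=2, C=2
  Job 2: burst=7, C=9
  Job 3: burst=8, C=17
  Job 4: burst=11, C=28
  Job 5: burst=14, C=42
Average completion = 98/5 = 19.6

19.6
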